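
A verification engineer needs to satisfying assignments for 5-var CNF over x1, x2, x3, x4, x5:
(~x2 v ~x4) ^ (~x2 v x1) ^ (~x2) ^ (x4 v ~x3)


CNF with 4 clauses over 5 vars (32 assignments).
An assignment satisfies CNF iff every clause has >=1 true literal.
Check each row (bits = x1,x2,x3,x4,x5; clause T/F shown):
  row 0 [00000]: clauses=TTTT -> 1
  row 1 [00001]: clauses=TTTT -> 1
  row 2 [00010]: clauses=TTTT -> 1
  row 3 [00011]: clauses=TTTT -> 1
  row 4 [00100]: clauses=TTTF -> 0
  row 5 [00101]: clauses=TTTF -> 0
  row 6 [00110]: clauses=TTTT -> 1
  row 7 [00111]: clauses=TTTT -> 1
  row 8 [01000]: clauses=TFFT -> 0
  row 9 [01001]: clauses=TFFT -> 0
  row 10 [01010]: clauses=FFFT -> 0
  row 11 [01011]: clauses=FFFT -> 0
  row 12 [01100]: clauses=TFFF -> 0
  row 13 [01101]: clauses=TFFF -> 0
  row 14 [01110]: clauses=FFFT -> 0
  row 15 [01111]: clauses=FFFT -> 0
  row 16 [10000]: clauses=TTTT -> 1
  row 17 [10001]: clauses=TTTT -> 1
  row 18 [10010]: clauses=TTTT -> 1
  row 19 [10011]: clauses=TTTT -> 1
  row 20 [10100]: clauses=TTTF -> 0
  row 21 [10101]: clauses=TTTF -> 0
  row 22 [10110]: clauses=TTTT -> 1
  row 23 [10111]: clauses=TTTT -> 1
  row 24 [11000]: clauses=TTFT -> 0
  row 25 [11001]: clauses=TTFT -> 0
  row 26 [11010]: clauses=FTFT -> 0
  row 27 [11011]: clauses=FTFT -> 0
  row 28 [11100]: clauses=TTFF -> 0
  row 29 [11101]: clauses=TTFF -> 0
  row 30 [11110]: clauses=FTFT -> 0
  row 31 [11111]: clauses=FTFT -> 0
Full result column, 8 rows per line (x1,x2 fixed per line; x3,x4,x5 runs 000..111 left to right):
  rows 0-7 [x1,x2=00]: 11110011  (ones: 6)
  rows 8-15 [x1,x2=01]: 00000000  (ones: 0)
  rows 16-23 [x1,x2=10]: 11110011  (ones: 6)
  rows 24-31 [x1,x2=11]: 00000000  (ones: 0)
Satisfying assignments = 6+0+6+0 = 12

12


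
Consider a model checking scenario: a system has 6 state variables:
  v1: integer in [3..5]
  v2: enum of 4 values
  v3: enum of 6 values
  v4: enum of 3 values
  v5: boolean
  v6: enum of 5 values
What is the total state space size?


State space = product of domain sizes of all variables.
Domain sizes:
  v1 (integer in [3..5]): 3
  v2 (enum of 4 values): 4
  v3 (enum of 6 values): 6
  v4 (enum of 3 values): 3
  v5 (boolean): 2
  v6 (enum of 5 values): 5
Product = 3 * 4 * 6 * 3 * 2 * 5 = 2160

2160


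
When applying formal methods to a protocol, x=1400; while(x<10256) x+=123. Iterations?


Step 1: x goes from 1400 toward 10256 by 123; the body runs while x<10256, so iterations = ceil((bound-start)/step)
Step 2: Distance=8856
Step 3: ceil(8856/123)=72

72


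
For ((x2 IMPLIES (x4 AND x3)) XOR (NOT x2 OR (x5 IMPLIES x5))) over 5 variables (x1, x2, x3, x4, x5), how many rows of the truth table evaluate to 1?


Formula: ((x2 IMPLIES (x4 AND x3)) XOR (NOT x2 OR (x5 IMPLIES x5))) over 5 vars (32 rows)
Evaluate each row (x1, x2, x3, x4, x5 as bits, MSB first):
  row 0 [00000]: ((0 IMPLIES (0 AND 0)) XOR (NOT 0 OR (0 IMPLIES 0))) -> 0
  row 1 [00001]: ((0 IMPLIES (0 AND 0)) XOR (NOT 0 OR (1 IMPLIES 1))) -> 0
  row 2 [00010]: ((0 IMPLIES (1 AND 0)) XOR (NOT 0 OR (0 IMPLIES 0))) -> 0
  row 3 [00011]: ((0 IMPLIES (1 AND 0)) XOR (NOT 0 OR (1 IMPLIES 1))) -> 0
  row 4 [00100]: ((0 IMPLIES (0 AND 1)) XOR (NOT 0 OR (0 IMPLIES 0))) -> 0
  row 5 [00101]: ((0 IMPLIES (0 AND 1)) XOR (NOT 0 OR (1 IMPLIES 1))) -> 0
  row 6 [00110]: ((0 IMPLIES (1 AND 1)) XOR (NOT 0 OR (0 IMPLIES 0))) -> 0
  row 7 [00111]: ((0 IMPLIES (1 AND 1)) XOR (NOT 0 OR (1 IMPLIES 1))) -> 0
  row 8 [01000]: ((1 IMPLIES (0 AND 0)) XOR (NOT 1 OR (0 IMPLIES 0))) -> 1
  row 9 [01001]: ((1 IMPLIES (0 AND 0)) XOR (NOT 1 OR (1 IMPLIES 1))) -> 1
  row 10 [01010]: ((1 IMPLIES (1 AND 0)) XOR (NOT 1 OR (0 IMPLIES 0))) -> 1
  row 11 [01011]: ((1 IMPLIES (1 AND 0)) XOR (NOT 1 OR (1 IMPLIES 1))) -> 1
  row 12 [01100]: ((1 IMPLIES (0 AND 1)) XOR (NOT 1 OR (0 IMPLIES 0))) -> 1
  row 13 [01101]: ((1 IMPLIES (0 AND 1)) XOR (NOT 1 OR (1 IMPLIES 1))) -> 1
  row 14 [01110]: ((1 IMPLIES (1 AND 1)) XOR (NOT 1 OR (0 IMPLIES 0))) -> 0
  row 15 [01111]: ((1 IMPLIES (1 AND 1)) XOR (NOT 1 OR (1 IMPLIES 1))) -> 0
  row 16 [10000]: ((0 IMPLIES (0 AND 0)) XOR (NOT 0 OR (0 IMPLIES 0))) -> 0
  row 17 [10001]: ((0 IMPLIES (0 AND 0)) XOR (NOT 0 OR (1 IMPLIES 1))) -> 0
  row 18 [10010]: ((0 IMPLIES (1 AND 0)) XOR (NOT 0 OR (0 IMPLIES 0))) -> 0
  row 19 [10011]: ((0 IMPLIES (1 AND 0)) XOR (NOT 0 OR (1 IMPLIES 1))) -> 0
  row 20 [10100]: ((0 IMPLIES (0 AND 1)) XOR (NOT 0 OR (0 IMPLIES 0))) -> 0
  row 21 [10101]: ((0 IMPLIES (0 AND 1)) XOR (NOT 0 OR (1 IMPLIES 1))) -> 0
  row 22 [10110]: ((0 IMPLIES (1 AND 1)) XOR (NOT 0 OR (0 IMPLIES 0))) -> 0
  row 23 [10111]: ((0 IMPLIES (1 AND 1)) XOR (NOT 0 OR (1 IMPLIES 1))) -> 0
  row 24 [11000]: ((1 IMPLIES (0 AND 0)) XOR (NOT 1 OR (0 IMPLIES 0))) -> 1
  row 25 [11001]: ((1 IMPLIES (0 AND 0)) XOR (NOT 1 OR (1 IMPLIES 1))) -> 1
  row 26 [11010]: ((1 IMPLIES (1 AND 0)) XOR (NOT 1 OR (0 IMPLIES 0))) -> 1
  row 27 [11011]: ((1 IMPLIES (1 AND 0)) XOR (NOT 1 OR (1 IMPLIES 1))) -> 1
  row 28 [11100]: ((1 IMPLIES (0 AND 1)) XOR (NOT 1 OR (0 IMPLIES 0))) -> 1
  row 29 [11101]: ((1 IMPLIES (0 AND 1)) XOR (NOT 1 OR (1 IMPLIES 1))) -> 1
  row 30 [11110]: ((1 IMPLIES (1 AND 1)) XOR (NOT 1 OR (0 IMPLIES 0))) -> 0
  row 31 [11111]: ((1 IMPLIES (1 AND 1)) XOR (NOT 1 OR (1 IMPLIES 1))) -> 0
Full result column, 8 rows per line (x1,x2 fixed per line; x3,x4,x5 runs 000..111 left to right):
  rows 0-7 [x1,x2=00]: 00000000  (ones: 0)
  rows 8-15 [x1,x2=01]: 11111100  (ones: 6)
  rows 16-23 [x1,x2=10]: 00000000  (ones: 0)
  rows 24-31 [x1,x2=11]: 11111100  (ones: 6)
Count of 1-rows = 0+6+0+6 = 12

12


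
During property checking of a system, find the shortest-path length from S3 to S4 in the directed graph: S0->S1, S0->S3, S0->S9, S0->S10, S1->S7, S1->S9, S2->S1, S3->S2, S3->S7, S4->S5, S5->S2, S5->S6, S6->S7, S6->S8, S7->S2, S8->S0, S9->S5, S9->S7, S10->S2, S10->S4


BFS layer-by-layer from S3:
  dist 0: {S3}
  dist 1: {S2, S7}
  dist 2: {S1}
  dist 3: {S9}
  dist 4: {S5}
  dist 5: {S6}
  dist 6: {S8}
  dist 7: {S0}
  dist 8: {S10}
  dist 9: {S4}
  -> S4 reached at distance 9
Shortest path length = 9

9


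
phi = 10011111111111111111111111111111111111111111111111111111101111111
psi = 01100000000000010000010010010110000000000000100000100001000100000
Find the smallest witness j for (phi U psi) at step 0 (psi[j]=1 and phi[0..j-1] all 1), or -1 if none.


(phi U psi) at 0: need smallest j with psi[j]=1 and phi[i]=1 for all i in [0,j).
Scan from step 0:
  step 0: phi=1, psi=0 -> continue
  step 1: psi=1 and phi held for [0,1) -> witness found
Witness step = 1

1


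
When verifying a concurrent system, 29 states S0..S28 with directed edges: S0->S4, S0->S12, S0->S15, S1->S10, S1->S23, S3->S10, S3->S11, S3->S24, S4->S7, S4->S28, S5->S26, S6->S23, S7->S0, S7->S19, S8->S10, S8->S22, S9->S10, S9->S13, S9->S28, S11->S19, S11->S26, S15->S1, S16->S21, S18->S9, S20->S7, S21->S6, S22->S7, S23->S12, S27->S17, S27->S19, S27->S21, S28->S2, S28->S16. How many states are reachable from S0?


BFS from S0:
  layer 0: {S0}
  layer 1: {S4, S12, S15}
  layer 2: {S1, S7, S28}
  layer 3: {S2, S10, S16, S19, S23}
  layer 4: {S21}
  layer 5: {S6}
Reachable set: {S0, S1, S2, S4, S6, S7, S10, S12, S15, S16, S19, S21, S23, S28}
Count = 14

14


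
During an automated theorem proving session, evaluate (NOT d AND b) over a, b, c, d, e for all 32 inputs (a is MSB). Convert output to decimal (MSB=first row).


Formula: (NOT d AND b) over a, b, c, d, e (32 rows)
Evaluate each row (bits = a,b,c,d,e, MSB first):
  row 0 [00000]: (NOT 0 AND 0) -> 0
  row 1 [00001]: (NOT 0 AND 0) -> 0
  row 2 [00010]: (NOT 1 AND 0) -> 0
  row 3 [00011]: (NOT 1 AND 0) -> 0
  row 4 [00100]: (NOT 0 AND 0) -> 0
  row 5 [00101]: (NOT 0 AND 0) -> 0
  row 6 [00110]: (NOT 1 AND 0) -> 0
  row 7 [00111]: (NOT 1 AND 0) -> 0
  row 8 [01000]: (NOT 0 AND 1) -> 1
  row 9 [01001]: (NOT 0 AND 1) -> 1
  row 10 [01010]: (NOT 1 AND 1) -> 0
  row 11 [01011]: (NOT 1 AND 1) -> 0
  row 12 [01100]: (NOT 0 AND 1) -> 1
  row 13 [01101]: (NOT 0 AND 1) -> 1
  row 14 [01110]: (NOT 1 AND 1) -> 0
  row 15 [01111]: (NOT 1 AND 1) -> 0
  row 16 [10000]: (NOT 0 AND 0) -> 0
  row 17 [10001]: (NOT 0 AND 0) -> 0
  row 18 [10010]: (NOT 1 AND 0) -> 0
  row 19 [10011]: (NOT 1 AND 0) -> 0
  row 20 [10100]: (NOT 0 AND 0) -> 0
  row 21 [10101]: (NOT 0 AND 0) -> 0
  row 22 [10110]: (NOT 1 AND 0) -> 0
  row 23 [10111]: (NOT 1 AND 0) -> 0
  row 24 [11000]: (NOT 0 AND 1) -> 1
  row 25 [11001]: (NOT 0 AND 1) -> 1
  row 26 [11010]: (NOT 1 AND 1) -> 0
  row 27 [11011]: (NOT 1 AND 1) -> 0
  row 28 [11100]: (NOT 0 AND 1) -> 1
  row 29 [11101]: (NOT 0 AND 1) -> 1
  row 30 [11110]: (NOT 1 AND 1) -> 0
  row 31 [11111]: (NOT 1 AND 1) -> 0
Full result column, 4 rows per line (a,b,c fixed per line; d,e runs 00..11 left to right):
  rows 0-3 [a,b,c=000]: 0000  = hex 0
  rows 4-7 [a,b,c=001]: 0000  = hex 0
  rows 8-11 [a,b,c=010]: 1100  = hex C
  rows 12-15 [a,b,c=011]: 1100  = hex C
  rows 16-19 [a,b,c=100]: 0000  = hex 0
  rows 20-23 [a,b,c=101]: 0000  = hex 0
  rows 24-27 [a,b,c=110]: 1100  = hex C
  rows 28-31 [a,b,c=111]: 1100  = hex C
Output column (row 0 .. row 31) = 00000000110011000000000011001100
Output column grouped in 4s = 0000 0000 1100 1100 0000 0000 1100 1100 = 0x00CC00CC
Convert to decimal digit by digit (value = value*16 + digit):
  0 -> 0
  0*16 + 0 = 0
  0*16 + 12 (C) = 12
  12*16 + 12 (C) = 204
  204*16 + 0 = 3264
  3264*16 + 0 = 52224
  52224*16 + 12 (C) = 835596
  835596*16 + 12 (C) = 13369548
Decimal = 13369548

13369548


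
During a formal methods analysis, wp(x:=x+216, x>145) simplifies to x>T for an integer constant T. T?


Formula: wp(x:=E, P) = P[E/x] (substitute E for x in postcondition)
Step 1: Postcondition: x>145
Step 2: Substitute x+216 for x: x+216>145
Step 3: Solve for x: x > 145-216 = -71

-71


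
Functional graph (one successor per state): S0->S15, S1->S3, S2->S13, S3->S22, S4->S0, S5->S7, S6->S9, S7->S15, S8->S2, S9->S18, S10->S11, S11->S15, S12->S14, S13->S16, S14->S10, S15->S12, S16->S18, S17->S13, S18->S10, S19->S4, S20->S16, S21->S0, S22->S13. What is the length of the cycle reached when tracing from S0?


Trace from S0 until a state repeats:
  S0 -> S15 -> S12 -> S14 -> S10 -> S11 -> S15
S15 first seen at step 1, revisited at step 6.
Cycle length = 6 - 1 = 5

5


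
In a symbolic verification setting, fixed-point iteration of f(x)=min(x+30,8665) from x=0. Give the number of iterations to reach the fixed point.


Step 1: x=0, cap=8665, increment=30
Step 2: x grows by 30 each step until capped at 8665; fixed point is x=8665
Step 3: iterations = ceil(8665/30) = 289

289


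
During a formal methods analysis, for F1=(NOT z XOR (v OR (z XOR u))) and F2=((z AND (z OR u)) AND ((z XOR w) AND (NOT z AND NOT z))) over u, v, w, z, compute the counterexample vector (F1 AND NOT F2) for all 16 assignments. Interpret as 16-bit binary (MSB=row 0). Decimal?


F1 = (NOT z XOR (v OR (z XOR u)))
F2 = ((z AND (z OR u)) AND ((z XOR w) AND (NOT z AND NOT z)))
Counterexample to F1=>F2 is where F1=1 and F2=0.
Evaluate each row (bits = u,v,w,z, MSB first):
  row 0 [0000]: F1=1 F2=0 -> F1&~F2 -> 1
  row 1 [0001]: F1=1 F2=0 -> F1&~F2 -> 1
  row 2 [0010]: F1=1 F2=0 -> F1&~F2 -> 1
  row 3 [0011]: F1=1 F2=0 -> F1&~F2 -> 1
  row 4 [0100]: F1=0 F2=0 -> F1&~F2 -> 0
  row 5 [0101]: F1=1 F2=0 -> F1&~F2 -> 1
  row 6 [0110]: F1=0 F2=0 -> F1&~F2 -> 0
  row 7 [0111]: F1=1 F2=0 -> F1&~F2 -> 1
  row 8 [1000]: F1=0 F2=0 -> F1&~F2 -> 0
  row 9 [1001]: F1=0 F2=0 -> F1&~F2 -> 0
  row 10 [1010]: F1=0 F2=0 -> F1&~F2 -> 0
  row 11 [1011]: F1=0 F2=0 -> F1&~F2 -> 0
  row 12 [1100]: F1=0 F2=0 -> F1&~F2 -> 0
  row 13 [1101]: F1=1 F2=0 -> F1&~F2 -> 1
  row 14 [1110]: F1=0 F2=0 -> F1&~F2 -> 0
  row 15 [1111]: F1=1 F2=0 -> F1&~F2 -> 1
Full result column, 4 rows per line (u,v fixed per line; w,z runs 00..11 left to right):
  rows 0-3 [u,v=00]: 1111  = hex F
  rows 4-7 [u,v=01]: 0101  = hex 5
  rows 8-11 [u,v=10]: 0000  = hex 0
  rows 12-15 [u,v=11]: 0101  = hex 5
Counterexample vector (row 0 .. row 15) = 1111010100000101
Output column grouped in 4s = 1111 0101 0000 0101 = 0xF505
Convert to decimal digit by digit (value = value*16 + digit):
  F -> 15
  15*16 + 5 = 245
  245*16 + 0 = 3920
  3920*16 + 5 = 62725
Decimal = 62725

62725


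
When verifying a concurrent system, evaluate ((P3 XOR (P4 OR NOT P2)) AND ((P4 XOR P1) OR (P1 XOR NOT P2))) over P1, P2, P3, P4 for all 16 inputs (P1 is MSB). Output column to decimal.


Formula: ((P3 XOR (P4 OR NOT P2)) AND ((P4 XOR P1) OR (P1 XOR NOT P2))) over P1, P2, P3, P4 (16 rows)
Evaluate each row (bits = P1,P2,P3,P4, MSB first):
  row 0 [0000]: ((0 XOR (0 OR NOT 0)) AND ((0 XOR 0) OR (0 XOR NOT 0))) -> 1
  row 1 [0001]: ((0 XOR (1 OR NOT 0)) AND ((1 XOR 0) OR (0 XOR NOT 0))) -> 1
  row 2 [0010]: ((1 XOR (0 OR NOT 0)) AND ((0 XOR 0) OR (0 XOR NOT 0))) -> 0
  row 3 [0011]: ((1 XOR (1 OR NOT 0)) AND ((1 XOR 0) OR (0 XOR NOT 0))) -> 0
  row 4 [0100]: ((0 XOR (0 OR NOT 1)) AND ((0 XOR 0) OR (0 XOR NOT 1))) -> 0
  row 5 [0101]: ((0 XOR (1 OR NOT 1)) AND ((1 XOR 0) OR (0 XOR NOT 1))) -> 1
  row 6 [0110]: ((1 XOR (0 OR NOT 1)) AND ((0 XOR 0) OR (0 XOR NOT 1))) -> 0
  row 7 [0111]: ((1 XOR (1 OR NOT 1)) AND ((1 XOR 0) OR (0 XOR NOT 1))) -> 0
  row 8 [1000]: ((0 XOR (0 OR NOT 0)) AND ((0 XOR 1) OR (1 XOR NOT 0))) -> 1
  row 9 [1001]: ((0 XOR (1 OR NOT 0)) AND ((1 XOR 1) OR (1 XOR NOT 0))) -> 0
  row 10 [1010]: ((1 XOR (0 OR NOT 0)) AND ((0 XOR 1) OR (1 XOR NOT 0))) -> 0
  row 11 [1011]: ((1 XOR (1 OR NOT 0)) AND ((1 XOR 1) OR (1 XOR NOT 0))) -> 0
  row 12 [1100]: ((0 XOR (0 OR NOT 1)) AND ((0 XOR 1) OR (1 XOR NOT 1))) -> 0
  row 13 [1101]: ((0 XOR (1 OR NOT 1)) AND ((1 XOR 1) OR (1 XOR NOT 1))) -> 1
  row 14 [1110]: ((1 XOR (0 OR NOT 1)) AND ((0 XOR 1) OR (1 XOR NOT 1))) -> 1
  row 15 [1111]: ((1 XOR (1 OR NOT 1)) AND ((1 XOR 1) OR (1 XOR NOT 1))) -> 0
Full result column, 4 rows per line (P1,P2 fixed per line; P3,P4 runs 00..11 left to right):
  rows 0-3 [P1,P2=00]: 1100  = hex C
  rows 4-7 [P1,P2=01]: 0100  = hex 4
  rows 8-11 [P1,P2=10]: 1000  = hex 8
  rows 12-15 [P1,P2=11]: 0110  = hex 6
Output column (row 0 .. row 15) = 1100010010000110
Output column grouped in 4s = 1100 0100 1000 0110 = 0xC486
Convert to decimal digit by digit (value = value*16 + digit):
  C -> 12
  12*16 + 4 = 196
  196*16 + 8 = 3144
  3144*16 + 6 = 50310
Decimal = 50310

50310


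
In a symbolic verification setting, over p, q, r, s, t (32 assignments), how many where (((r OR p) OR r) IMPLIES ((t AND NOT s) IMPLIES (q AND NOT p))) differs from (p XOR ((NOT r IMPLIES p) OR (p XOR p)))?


F1 = (((r OR p) OR r) IMPLIES ((t AND NOT s) IMPLIES (q AND NOT p)))
F2 = (p XOR ((NOT r IMPLIES p) OR (p XOR p)))
Evaluate both on each of 32 rows (bits = p,q,r,s,t):
  row 0 [00000]: F1=1 F2=0 (differ) -> 1
  row 1 [00001]: F1=1 F2=0 (differ) -> 1
  row 2 [00010]: F1=1 F2=0 (differ) -> 1
  row 3 [00011]: F1=1 F2=0 (differ) -> 1
  row 4 [00100]: F1=1 F2=1 -> 0
  row 5 [00101]: F1=0 F2=1 (differ) -> 1
  row 6 [00110]: F1=1 F2=1 -> 0
  row 7 [00111]: F1=1 F2=1 -> 0
  row 8 [01000]: F1=1 F2=0 (differ) -> 1
  row 9 [01001]: F1=1 F2=0 (differ) -> 1
  row 10 [01010]: F1=1 F2=0 (differ) -> 1
  row 11 [01011]: F1=1 F2=0 (differ) -> 1
  row 12 [01100]: F1=1 F2=1 -> 0
  row 13 [01101]: F1=1 F2=1 -> 0
  row 14 [01110]: F1=1 F2=1 -> 0
  row 15 [01111]: F1=1 F2=1 -> 0
  row 16 [10000]: F1=1 F2=0 (differ) -> 1
  row 17 [10001]: F1=0 F2=0 -> 0
  row 18 [10010]: F1=1 F2=0 (differ) -> 1
  row 19 [10011]: F1=1 F2=0 (differ) -> 1
  row 20 [10100]: F1=1 F2=0 (differ) -> 1
  row 21 [10101]: F1=0 F2=0 -> 0
  row 22 [10110]: F1=1 F2=0 (differ) -> 1
  row 23 [10111]: F1=1 F2=0 (differ) -> 1
  row 24 [11000]: F1=1 F2=0 (differ) -> 1
  row 25 [11001]: F1=0 F2=0 -> 0
  row 26 [11010]: F1=1 F2=0 (differ) -> 1
  row 27 [11011]: F1=1 F2=0 (differ) -> 1
  row 28 [11100]: F1=1 F2=0 (differ) -> 1
  row 29 [11101]: F1=0 F2=0 -> 0
  row 30 [11110]: F1=1 F2=0 (differ) -> 1
  row 31 [11111]: F1=1 F2=0 (differ) -> 1
Full result column, 8 rows per line (p,q fixed per line; r,s,t runs 000..111 left to right):
  rows 0-7 [p,q=00]: 11110100  (ones: 5)
  rows 8-15 [p,q=01]: 11110000  (ones: 4)
  rows 16-23 [p,q=10]: 10111011  (ones: 6)
  rows 24-31 [p,q=11]: 10111011  (ones: 6)
Disagreements = 5+4+6+6 = 21

21


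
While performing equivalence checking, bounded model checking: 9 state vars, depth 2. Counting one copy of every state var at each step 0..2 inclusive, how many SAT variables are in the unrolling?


BMC unrolls to depth k, creating one copy of each state var for steps 0..k.
Step count = 2 + 1 = 3 (steps 0 through 2)
Vars per step = 9
Total = 9 * 3 = 27

27


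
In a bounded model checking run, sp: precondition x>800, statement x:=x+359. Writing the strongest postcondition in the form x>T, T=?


Formula: sp(P, x:=E) = exists old_x. (x = E[old_x/x]) AND P[old_x/x] (old_x is the value of x before the assignment; eliminate old_x by solving x = E[old_x/x] for old_x)
Step 1: Precondition P: x>800, i.e. old_x > 800
Step 2: Assignment gives x = old_x + 359, so old_x = x - 359
Step 3: Substitute into P: x - 359 > 800
Step 4: Simplify: x > 800+359 = 1159

1159


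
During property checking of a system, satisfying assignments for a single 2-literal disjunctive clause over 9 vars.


Step 1: Total=2^9=512
Step 2: Unsat when all 2 false: 2^7=128
Step 3: Sat=512-128=384

384


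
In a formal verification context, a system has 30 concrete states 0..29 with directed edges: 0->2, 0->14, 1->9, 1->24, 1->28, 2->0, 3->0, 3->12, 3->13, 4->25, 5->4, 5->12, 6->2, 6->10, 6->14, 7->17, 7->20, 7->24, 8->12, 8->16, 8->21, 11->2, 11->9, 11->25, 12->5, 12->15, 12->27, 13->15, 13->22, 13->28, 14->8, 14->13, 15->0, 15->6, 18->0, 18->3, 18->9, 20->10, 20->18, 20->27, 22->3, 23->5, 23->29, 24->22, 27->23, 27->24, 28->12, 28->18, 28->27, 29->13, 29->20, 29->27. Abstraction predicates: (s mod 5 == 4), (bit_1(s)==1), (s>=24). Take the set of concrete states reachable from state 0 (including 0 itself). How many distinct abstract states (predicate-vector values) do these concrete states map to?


BFS from 0:
Concrete reachable: {0, 2, 3, 4, 5, 6, 8, 9, 10, 12, 13, 14, 15, 16, 18, 20, 21, 22, 23, 24, 25, 27, 28, 29}
Abstract via predicates (s mod 5 == 4), (bit_1(s)==1), (s>=24):
  (0,0,0) <- {0, 5, 8, 12, 13, 16, 20, 21}
  (0,0,1) <- {25, 28}
  (0,1,0) <- {2, 3, 6, 10, 15, 18, 22, 23}
  (0,1,1) <- {27}
  (1,0,0) <- {4, 9}
  (1,0,1) <- {24, 29}
  (1,1,0) <- {14}
Distinct abstract states = 7

7


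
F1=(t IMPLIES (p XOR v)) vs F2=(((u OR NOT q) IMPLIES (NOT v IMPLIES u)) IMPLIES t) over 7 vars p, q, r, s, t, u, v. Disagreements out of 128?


F1 = (t IMPLIES (p XOR v))
F2 = (((u OR NOT q) IMPLIES (NOT v IMPLIES u)) IMPLIES t)
Evaluate both on each of 128 rows (bits = p,q,r,s,t,u,v):
  row 0 [0000000]: F1=1 F2=1 -> 0
  row 1 [0000001]: F1=1 F2=0 (differ) -> 1
  row 2 [0000010]: F1=1 F2=0 (differ) -> 1
  row 3 [0000011]: F1=1 F2=0 (differ) -> 1
  row 4 [0000100]: F1=0 F2=1 (differ) -> 1
  (every remaining row is evaluated the same way; all 128 results are listed next)
Full result column, 8 rows per line (p,q,r,s fixed per line; t,u,v runs 000..111 left to right):
  rows 0-7 [p,q,r,s=0000]: 01111010  (ones: 5)
  rows 8-15 [p,q,r,s=0001]: 01111010  (ones: 5)
  rows 16-23 [p,q,r,s=0010]: 01111010  (ones: 5)
  rows 24-31 [p,q,r,s=0011]: 01111010  (ones: 5)
  rows 32-39 [p,q,r,s=0100]: 11111010  (ones: 6)
  rows 40-47 [p,q,r,s=0101]: 11111010  (ones: 6)
  rows 48-55 [p,q,r,s=0110]: 11111010  (ones: 6)
  rows 56-63 [p,q,r,s=0111]: 11111010  (ones: 6)
  rows 64-71 [p,q,r,s=1000]: 01110101  (ones: 5)
  rows 72-79 [p,q,r,s=1001]: 01110101  (ones: 5)
  rows 80-87 [p,q,r,s=1010]: 01110101  (ones: 5)
  rows 88-95 [p,q,r,s=1011]: 01110101  (ones: 5)
  rows 96-103 [p,q,r,s=1100]: 11110101  (ones: 6)
  rows 104-111 [p,q,r,s=1101]: 11110101  (ones: 6)
  rows 112-119 [p,q,r,s=1110]: 11110101  (ones: 6)
  rows 120-127 [p,q,r,s=1111]: 11110101  (ones: 6)
Disagreements = 5+5+5+5+6+6+6+6+5+5+5+5+6+6+6+6 = 88

88


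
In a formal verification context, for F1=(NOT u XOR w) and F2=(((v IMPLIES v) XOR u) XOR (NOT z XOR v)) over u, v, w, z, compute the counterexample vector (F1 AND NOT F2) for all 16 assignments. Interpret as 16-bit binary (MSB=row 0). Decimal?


F1 = (NOT u XOR w)
F2 = (((v IMPLIES v) XOR u) XOR (NOT z XOR v))
Counterexample to F1=>F2 is where F1=1 and F2=0.
Evaluate each row (bits = u,v,w,z, MSB first):
  row 0 [0000]: F1=1 F2=0 -> F1&~F2 -> 1
  row 1 [0001]: F1=1 F2=1 -> F1&~F2 -> 0
  row 2 [0010]: F1=0 F2=0 -> F1&~F2 -> 0
  row 3 [0011]: F1=0 F2=1 -> F1&~F2 -> 0
  row 4 [0100]: F1=1 F2=1 -> F1&~F2 -> 0
  row 5 [0101]: F1=1 F2=0 -> F1&~F2 -> 1
  row 6 [0110]: F1=0 F2=1 -> F1&~F2 -> 0
  row 7 [0111]: F1=0 F2=0 -> F1&~F2 -> 0
  row 8 [1000]: F1=0 F2=1 -> F1&~F2 -> 0
  row 9 [1001]: F1=0 F2=0 -> F1&~F2 -> 0
  row 10 [1010]: F1=1 F2=1 -> F1&~F2 -> 0
  row 11 [1011]: F1=1 F2=0 -> F1&~F2 -> 1
  row 12 [1100]: F1=0 F2=0 -> F1&~F2 -> 0
  row 13 [1101]: F1=0 F2=1 -> F1&~F2 -> 0
  row 14 [1110]: F1=1 F2=0 -> F1&~F2 -> 1
  row 15 [1111]: F1=1 F2=1 -> F1&~F2 -> 0
Full result column, 4 rows per line (u,v fixed per line; w,z runs 00..11 left to right):
  rows 0-3 [u,v=00]: 1000  = hex 8
  rows 4-7 [u,v=01]: 0100  = hex 4
  rows 8-11 [u,v=10]: 0001  = hex 1
  rows 12-15 [u,v=11]: 0010  = hex 2
Counterexample vector (row 0 .. row 15) = 1000010000010010
Output column grouped in 4s = 1000 0100 0001 0010 = 0x8412
Convert to decimal digit by digit (value = value*16 + digit):
  8 -> 8
  8*16 + 4 = 132
  132*16 + 1 = 2113
  2113*16 + 2 = 33810
Decimal = 33810

33810


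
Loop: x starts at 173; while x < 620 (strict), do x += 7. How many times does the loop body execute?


Step 1: x goes from 173 toward 620 by 7; the body runs while x<620, so iterations = ceil((bound-start)/step)
Step 2: Distance=447
Step 3: ceil(447/7)=64

64


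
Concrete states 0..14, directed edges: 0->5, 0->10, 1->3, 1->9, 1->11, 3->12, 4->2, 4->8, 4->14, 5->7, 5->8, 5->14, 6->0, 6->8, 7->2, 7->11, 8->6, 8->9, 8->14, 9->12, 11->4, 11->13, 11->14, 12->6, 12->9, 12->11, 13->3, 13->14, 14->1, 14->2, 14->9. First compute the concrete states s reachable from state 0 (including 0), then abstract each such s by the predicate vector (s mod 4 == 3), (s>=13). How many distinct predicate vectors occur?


BFS from 0:
Concrete reachable: {0, 1, 2, 3, 4, 5, 6, 7, 8, 9, 10, 11, 12, 13, 14}
Abstract via predicates (s mod 4 == 3), (s>=13):
  (0,0) <- {0, 1, 2, 4, 5, 6, 8, 9, 10, 12}
  (0,1) <- {13, 14}
  (1,0) <- {3, 7, 11}
Distinct abstract states = 3

3


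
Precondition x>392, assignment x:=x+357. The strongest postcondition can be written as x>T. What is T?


Formula: sp(P, x:=E) = exists old_x. (x = E[old_x/x]) AND P[old_x/x] (old_x is the value of x before the assignment; eliminate old_x by solving x = E[old_x/x] for old_x)
Step 1: Precondition P: x>392, i.e. old_x > 392
Step 2: Assignment gives x = old_x + 357, so old_x = x - 357
Step 3: Substitute into P: x - 357 > 392
Step 4: Simplify: x > 392+357 = 749

749


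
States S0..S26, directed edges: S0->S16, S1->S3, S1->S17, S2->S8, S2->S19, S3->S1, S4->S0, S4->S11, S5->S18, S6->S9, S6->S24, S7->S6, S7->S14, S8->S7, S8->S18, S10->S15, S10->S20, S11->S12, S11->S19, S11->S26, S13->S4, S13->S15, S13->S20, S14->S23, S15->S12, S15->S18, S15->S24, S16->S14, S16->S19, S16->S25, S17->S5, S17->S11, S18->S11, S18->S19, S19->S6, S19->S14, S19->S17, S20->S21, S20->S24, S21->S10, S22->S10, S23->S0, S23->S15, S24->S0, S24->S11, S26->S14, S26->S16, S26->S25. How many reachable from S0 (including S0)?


BFS from S0:
  layer 0: {S0}
  layer 1: {S16}
  layer 2: {S14, S19, S25}
  layer 3: {S6, S17, S23}
  layer 4: {S5, S9, S11, S15, S24}
  layer 5: {S12, S18, S26}
Reachable set: {S0, S5, S6, S9, S11, S12, S14, S15, S16, S17, S18, S19, S23, S24, S25, S26}
Count = 16

16


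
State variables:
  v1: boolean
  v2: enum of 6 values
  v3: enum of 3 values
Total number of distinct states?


State space = product of domain sizes of all variables.
Domain sizes:
  v1 (boolean): 2
  v2 (enum of 6 values): 6
  v3 (enum of 3 values): 3
Product = 2 * 6 * 3 = 36

36


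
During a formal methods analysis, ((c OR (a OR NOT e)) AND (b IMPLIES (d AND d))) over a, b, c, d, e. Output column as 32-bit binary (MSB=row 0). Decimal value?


Formula: ((c OR (a OR NOT e)) AND (b IMPLIES (d AND d))) over a, b, c, d, e (32 rows)
Evaluate each row (bits = a,b,c,d,e, MSB first):
  row 0 [00000]: ((0 OR (0 OR NOT 0)) AND (0 IMPLIES (0 AND 0))) -> 1
  row 1 [00001]: ((0 OR (0 OR NOT 1)) AND (0 IMPLIES (0 AND 0))) -> 0
  row 2 [00010]: ((0 OR (0 OR NOT 0)) AND (0 IMPLIES (1 AND 1))) -> 1
  row 3 [00011]: ((0 OR (0 OR NOT 1)) AND (0 IMPLIES (1 AND 1))) -> 0
  row 4 [00100]: ((1 OR (0 OR NOT 0)) AND (0 IMPLIES (0 AND 0))) -> 1
  row 5 [00101]: ((1 OR (0 OR NOT 1)) AND (0 IMPLIES (0 AND 0))) -> 1
  row 6 [00110]: ((1 OR (0 OR NOT 0)) AND (0 IMPLIES (1 AND 1))) -> 1
  row 7 [00111]: ((1 OR (0 OR NOT 1)) AND (0 IMPLIES (1 AND 1))) -> 1
  row 8 [01000]: ((0 OR (0 OR NOT 0)) AND (1 IMPLIES (0 AND 0))) -> 0
  row 9 [01001]: ((0 OR (0 OR NOT 1)) AND (1 IMPLIES (0 AND 0))) -> 0
  row 10 [01010]: ((0 OR (0 OR NOT 0)) AND (1 IMPLIES (1 AND 1))) -> 1
  row 11 [01011]: ((0 OR (0 OR NOT 1)) AND (1 IMPLIES (1 AND 1))) -> 0
  row 12 [01100]: ((1 OR (0 OR NOT 0)) AND (1 IMPLIES (0 AND 0))) -> 0
  row 13 [01101]: ((1 OR (0 OR NOT 1)) AND (1 IMPLIES (0 AND 0))) -> 0
  row 14 [01110]: ((1 OR (0 OR NOT 0)) AND (1 IMPLIES (1 AND 1))) -> 1
  row 15 [01111]: ((1 OR (0 OR NOT 1)) AND (1 IMPLIES (1 AND 1))) -> 1
  row 16 [10000]: ((0 OR (1 OR NOT 0)) AND (0 IMPLIES (0 AND 0))) -> 1
  row 17 [10001]: ((0 OR (1 OR NOT 1)) AND (0 IMPLIES (0 AND 0))) -> 1
  row 18 [10010]: ((0 OR (1 OR NOT 0)) AND (0 IMPLIES (1 AND 1))) -> 1
  row 19 [10011]: ((0 OR (1 OR NOT 1)) AND (0 IMPLIES (1 AND 1))) -> 1
  row 20 [10100]: ((1 OR (1 OR NOT 0)) AND (0 IMPLIES (0 AND 0))) -> 1
  row 21 [10101]: ((1 OR (1 OR NOT 1)) AND (0 IMPLIES (0 AND 0))) -> 1
  row 22 [10110]: ((1 OR (1 OR NOT 0)) AND (0 IMPLIES (1 AND 1))) -> 1
  row 23 [10111]: ((1 OR (1 OR NOT 1)) AND (0 IMPLIES (1 AND 1))) -> 1
  row 24 [11000]: ((0 OR (1 OR NOT 0)) AND (1 IMPLIES (0 AND 0))) -> 0
  row 25 [11001]: ((0 OR (1 OR NOT 1)) AND (1 IMPLIES (0 AND 0))) -> 0
  row 26 [11010]: ((0 OR (1 OR NOT 0)) AND (1 IMPLIES (1 AND 1))) -> 1
  row 27 [11011]: ((0 OR (1 OR NOT 1)) AND (1 IMPLIES (1 AND 1))) -> 1
  row 28 [11100]: ((1 OR (1 OR NOT 0)) AND (1 IMPLIES (0 AND 0))) -> 0
  row 29 [11101]: ((1 OR (1 OR NOT 1)) AND (1 IMPLIES (0 AND 0))) -> 0
  row 30 [11110]: ((1 OR (1 OR NOT 0)) AND (1 IMPLIES (1 AND 1))) -> 1
  row 31 [11111]: ((1 OR (1 OR NOT 1)) AND (1 IMPLIES (1 AND 1))) -> 1
Full result column, 4 rows per line (a,b,c fixed per line; d,e runs 00..11 left to right):
  rows 0-3 [a,b,c=000]: 1010  = hex A
  rows 4-7 [a,b,c=001]: 1111  = hex F
  rows 8-11 [a,b,c=010]: 0010  = hex 2
  rows 12-15 [a,b,c=011]: 0011  = hex 3
  rows 16-19 [a,b,c=100]: 1111  = hex F
  rows 20-23 [a,b,c=101]: 1111  = hex F
  rows 24-27 [a,b,c=110]: 0011  = hex 3
  rows 28-31 [a,b,c=111]: 0011  = hex 3
Output column (row 0 .. row 31) = 10101111001000111111111100110011
Output column grouped in 4s = 1010 1111 0010 0011 1111 1111 0011 0011 = 0xAF23FF33
Convert to decimal digit by digit (value = value*16 + digit):
  A -> 10
  10*16 + 15 (F) = 175
  175*16 + 2 = 2802
  2802*16 + 3 = 44835
  44835*16 + 15 (F) = 717375
  717375*16 + 15 (F) = 11478015
  11478015*16 + 3 = 183648243
  183648243*16 + 3 = 2938371891
Decimal = 2938371891

2938371891


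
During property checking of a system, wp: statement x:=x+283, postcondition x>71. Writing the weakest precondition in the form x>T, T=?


Formula: wp(x:=E, P) = P[E/x] (substitute E for x in postcondition)
Step 1: Postcondition: x>71
Step 2: Substitute x+283 for x: x+283>71
Step 3: Solve for x: x > 71-283 = -212

-212


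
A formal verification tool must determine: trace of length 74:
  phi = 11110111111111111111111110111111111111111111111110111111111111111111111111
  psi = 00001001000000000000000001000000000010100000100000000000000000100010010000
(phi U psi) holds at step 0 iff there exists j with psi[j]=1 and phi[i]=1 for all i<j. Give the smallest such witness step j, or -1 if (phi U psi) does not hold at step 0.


(phi U psi) at 0: need smallest j with psi[j]=1 and phi[i]=1 for all i in [0,j).
Scan from step 0:
  step 0: phi=1, psi=0 -> continue
  step 1: phi=1, psi=0 -> continue
  step 2: phi=1, psi=0 -> continue
  step 3: phi=1, psi=0 -> continue
  step 4: psi=1 and phi held for [0,4) -> witness found
Witness step = 4

4


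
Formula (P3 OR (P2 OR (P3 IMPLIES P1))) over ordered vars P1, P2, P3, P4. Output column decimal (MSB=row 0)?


Formula: (P3 OR (P2 OR (P3 IMPLIES P1))) over P1, P2, P3, P4 (16 rows)
Evaluate each row (bits = P1,P2,P3,P4, MSB first):
  row 0 [0000]: (0 OR (0 OR (0 IMPLIES 0))) -> 1
  row 1 [0001]: (0 OR (0 OR (0 IMPLIES 0))) -> 1
  row 2 [0010]: (1 OR (0 OR (1 IMPLIES 0))) -> 1
  row 3 [0011]: (1 OR (0 OR (1 IMPLIES 0))) -> 1
  row 4 [0100]: (0 OR (1 OR (0 IMPLIES 0))) -> 1
  row 5 [0101]: (0 OR (1 OR (0 IMPLIES 0))) -> 1
  row 6 [0110]: (1 OR (1 OR (1 IMPLIES 0))) -> 1
  row 7 [0111]: (1 OR (1 OR (1 IMPLIES 0))) -> 1
  row 8 [1000]: (0 OR (0 OR (0 IMPLIES 1))) -> 1
  row 9 [1001]: (0 OR (0 OR (0 IMPLIES 1))) -> 1
  row 10 [1010]: (1 OR (0 OR (1 IMPLIES 1))) -> 1
  row 11 [1011]: (1 OR (0 OR (1 IMPLIES 1))) -> 1
  row 12 [1100]: (0 OR (1 OR (0 IMPLIES 1))) -> 1
  row 13 [1101]: (0 OR (1 OR (0 IMPLIES 1))) -> 1
  row 14 [1110]: (1 OR (1 OR (1 IMPLIES 1))) -> 1
  row 15 [1111]: (1 OR (1 OR (1 IMPLIES 1))) -> 1
Full result column, 4 rows per line (P1,P2 fixed per line; P3,P4 runs 00..11 left to right):
  rows 0-3 [P1,P2=00]: 1111  = hex F
  rows 4-7 [P1,P2=01]: 1111  = hex F
  rows 8-11 [P1,P2=10]: 1111  = hex F
  rows 12-15 [P1,P2=11]: 1111  = hex F
Output column (row 0 .. row 15) = 1111111111111111
Output column grouped in 4s = 1111 1111 1111 1111 = 0xFFFF
Convert to decimal digit by digit (value = value*16 + digit):
  F -> 15
  15*16 + 15 (F) = 255
  255*16 + 15 (F) = 4095
  4095*16 + 15 (F) = 65535
Decimal = 65535

65535


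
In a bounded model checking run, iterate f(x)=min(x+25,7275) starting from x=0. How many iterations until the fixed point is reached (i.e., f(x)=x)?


Step 1: x=0, cap=7275, increment=25
Step 2: x grows by 25 each step until capped at 7275; fixed point is x=7275
Step 3: iterations = ceil(7275/25) = 291

291


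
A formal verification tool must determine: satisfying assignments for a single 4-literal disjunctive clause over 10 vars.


Step 1: Total=2^10=1024
Step 2: Unsat when all 4 false: 2^6=64
Step 3: Sat=1024-64=960

960


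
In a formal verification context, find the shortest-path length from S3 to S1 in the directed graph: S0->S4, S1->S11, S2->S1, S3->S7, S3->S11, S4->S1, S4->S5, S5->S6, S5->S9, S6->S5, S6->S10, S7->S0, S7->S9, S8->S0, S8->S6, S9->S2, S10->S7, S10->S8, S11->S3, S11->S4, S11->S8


BFS layer-by-layer from S3:
  dist 0: {S3}
  dist 1: {S7, S11}
  dist 2: {S0, S4, S8, S9}
  dist 3: {S1, S2, S5, S6}
  -> S1 reached at distance 3
Shortest path length = 3

3


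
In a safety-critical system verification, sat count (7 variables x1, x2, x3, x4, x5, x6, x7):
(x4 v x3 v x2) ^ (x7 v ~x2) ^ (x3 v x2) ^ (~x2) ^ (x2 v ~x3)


CNF with 5 clauses over 7 vars (128 assignments).
An assignment satisfies CNF iff every clause has >=1 true literal.
Check each row (bits = x1,x2,x3,x4,x5,x6,x7; clause T/F shown):
  row 0 [0000000]: clauses=FTFTT -> 0
  row 1 [0000001]: clauses=FTFTT -> 0
  row 2 [0000010]: clauses=FTFTT -> 0
  row 3 [0000011]: clauses=FTFTT -> 0
  row 4 [0000100]: clauses=FTFTT -> 0
  (every remaining row is evaluated the same way; all 128 results are listed next)
Full result column, 8 rows per line (x1,x2,x3,x4 fixed per line; x5,x6,x7 runs 000..111 left to right):
  rows 0-7 [x1,x2,x3,x4=0000]: 00000000  (ones: 0)
  rows 8-15 [x1,x2,x3,x4=0001]: 00000000  (ones: 0)
  rows 16-23 [x1,x2,x3,x4=0010]: 00000000  (ones: 0)
  rows 24-31 [x1,x2,x3,x4=0011]: 00000000  (ones: 0)
  rows 32-39 [x1,x2,x3,x4=0100]: 00000000  (ones: 0)
  rows 40-47 [x1,x2,x3,x4=0101]: 00000000  (ones: 0)
  rows 48-55 [x1,x2,x3,x4=0110]: 00000000  (ones: 0)
  rows 56-63 [x1,x2,x3,x4=0111]: 00000000  (ones: 0)
  rows 64-71 [x1,x2,x3,x4=1000]: 00000000  (ones: 0)
  rows 72-79 [x1,x2,x3,x4=1001]: 00000000  (ones: 0)
  rows 80-87 [x1,x2,x3,x4=1010]: 00000000  (ones: 0)
  rows 88-95 [x1,x2,x3,x4=1011]: 00000000  (ones: 0)
  rows 96-103 [x1,x2,x3,x4=1100]: 00000000  (ones: 0)
  rows 104-111 [x1,x2,x3,x4=1101]: 00000000  (ones: 0)
  rows 112-119 [x1,x2,x3,x4=1110]: 00000000  (ones: 0)
  rows 120-127 [x1,x2,x3,x4=1111]: 00000000  (ones: 0)
Satisfying assignments = 0+0+0+0+0+0+0+0+0+0+0+0+0+0+0+0 = 0

0


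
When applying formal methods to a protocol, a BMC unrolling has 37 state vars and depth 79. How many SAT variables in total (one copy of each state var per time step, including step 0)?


BMC unrolls to depth k, creating one copy of each state var for steps 0..k.
Step count = 79 + 1 = 80 (steps 0 through 79)
Vars per step = 37
Total = 37 * 80 = 2960

2960


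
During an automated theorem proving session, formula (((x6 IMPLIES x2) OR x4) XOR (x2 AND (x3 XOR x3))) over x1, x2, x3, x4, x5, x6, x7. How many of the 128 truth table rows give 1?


Formula: (((x6 IMPLIES x2) OR x4) XOR (x2 AND (x3 XOR x3))) over 7 vars (128 rows)
Evaluate each row (x1, x2, x3, x4, x5, x6, x7 as bits, MSB first):
  row 0 [0000000]: (((0 IMPLIES 0) OR 0) XOR (0 AND (0 XOR 0))) -> 1
  row 1 [0000001]: (((0 IMPLIES 0) OR 0) XOR (0 AND (0 XOR 0))) -> 1
  row 2 [0000010]: (((1 IMPLIES 0) OR 0) XOR (0 AND (0 XOR 0))) -> 0
  row 3 [0000011]: (((1 IMPLIES 0) OR 0) XOR (0 AND (0 XOR 0))) -> 0
  row 4 [0000100]: (((0 IMPLIES 0) OR 0) XOR (0 AND (0 XOR 0))) -> 1
  (every remaining row is evaluated the same way; all 128 results are listed next)
Full result column, 8 rows per line (x1,x2,x3,x4 fixed per line; x5,x6,x7 runs 000..111 left to right):
  rows 0-7 [x1,x2,x3,x4=0000]: 11001100  (ones: 4)
  rows 8-15 [x1,x2,x3,x4=0001]: 11111111  (ones: 8)
  rows 16-23 [x1,x2,x3,x4=0010]: 11001100  (ones: 4)
  rows 24-31 [x1,x2,x3,x4=0011]: 11111111  (ones: 8)
  rows 32-39 [x1,x2,x3,x4=0100]: 11111111  (ones: 8)
  rows 40-47 [x1,x2,x3,x4=0101]: 11111111  (ones: 8)
  rows 48-55 [x1,x2,x3,x4=0110]: 11111111  (ones: 8)
  rows 56-63 [x1,x2,x3,x4=0111]: 11111111  (ones: 8)
  rows 64-71 [x1,x2,x3,x4=1000]: 11001100  (ones: 4)
  rows 72-79 [x1,x2,x3,x4=1001]: 11111111  (ones: 8)
  rows 80-87 [x1,x2,x3,x4=1010]: 11001100  (ones: 4)
  rows 88-95 [x1,x2,x3,x4=1011]: 11111111  (ones: 8)
  rows 96-103 [x1,x2,x3,x4=1100]: 11111111  (ones: 8)
  rows 104-111 [x1,x2,x3,x4=1101]: 11111111  (ones: 8)
  rows 112-119 [x1,x2,x3,x4=1110]: 11111111  (ones: 8)
  rows 120-127 [x1,x2,x3,x4=1111]: 11111111  (ones: 8)
Count of 1-rows = 4+8+4+8+8+8+8+8+4+8+4+8+8+8+8+8 = 112

112


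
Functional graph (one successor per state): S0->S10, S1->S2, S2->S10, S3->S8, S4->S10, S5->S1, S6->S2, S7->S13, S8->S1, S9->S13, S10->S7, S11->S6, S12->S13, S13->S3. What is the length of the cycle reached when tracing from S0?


Trace from S0 until a state repeats:
  S0 -> S10 -> S7 -> S13 -> S3 -> S8 -> S1 -> S2 -> S10
S10 first seen at step 1, revisited at step 8.
Cycle length = 8 - 1 = 7

7


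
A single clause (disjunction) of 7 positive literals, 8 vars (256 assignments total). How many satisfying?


Step 1: Total=2^8=256
Step 2: Unsat when all 7 false: 2^1=2
Step 3: Sat=256-2=254

254


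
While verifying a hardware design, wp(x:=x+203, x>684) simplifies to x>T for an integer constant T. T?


Formula: wp(x:=E, P) = P[E/x] (substitute E for x in postcondition)
Step 1: Postcondition: x>684
Step 2: Substitute x+203 for x: x+203>684
Step 3: Solve for x: x > 684-203 = 481

481


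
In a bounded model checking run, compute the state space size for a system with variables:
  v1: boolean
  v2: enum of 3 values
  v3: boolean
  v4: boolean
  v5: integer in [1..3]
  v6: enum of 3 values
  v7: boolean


State space = product of domain sizes of all variables.
Domain sizes:
  v1 (boolean): 2
  v2 (enum of 3 values): 3
  v3 (boolean): 2
  v4 (boolean): 2
  v5 (integer in [1..3]): 3
  v6 (enum of 3 values): 3
  v7 (boolean): 2
Product = 2 * 3 * 2 * 2 * 3 * 3 * 2 = 432

432


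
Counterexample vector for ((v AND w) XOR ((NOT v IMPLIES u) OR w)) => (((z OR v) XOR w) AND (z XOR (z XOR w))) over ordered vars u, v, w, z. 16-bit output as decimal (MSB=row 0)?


F1 = ((v AND w) XOR ((NOT v IMPLIES u) OR w))
F2 = (((z OR v) XOR w) AND (z XOR (z XOR w)))
Counterexample to F1=>F2 is where F1=1 and F2=0.
Evaluate each row (bits = u,v,w,z, MSB first):
  row 0 [0000]: F1=0 F2=0 -> F1&~F2 -> 0
  row 1 [0001]: F1=0 F2=0 -> F1&~F2 -> 0
  row 2 [0010]: F1=1 F2=1 -> F1&~F2 -> 0
  row 3 [0011]: F1=1 F2=0 -> F1&~F2 -> 1
  row 4 [0100]: F1=1 F2=0 -> F1&~F2 -> 1
  row 5 [0101]: F1=1 F2=0 -> F1&~F2 -> 1
  row 6 [0110]: F1=0 F2=0 -> F1&~F2 -> 0
  row 7 [0111]: F1=0 F2=0 -> F1&~F2 -> 0
  row 8 [1000]: F1=1 F2=0 -> F1&~F2 -> 1
  row 9 [1001]: F1=1 F2=0 -> F1&~F2 -> 1
  row 10 [1010]: F1=1 F2=1 -> F1&~F2 -> 0
  row 11 [1011]: F1=1 F2=0 -> F1&~F2 -> 1
  row 12 [1100]: F1=1 F2=0 -> F1&~F2 -> 1
  row 13 [1101]: F1=1 F2=0 -> F1&~F2 -> 1
  row 14 [1110]: F1=0 F2=0 -> F1&~F2 -> 0
  row 15 [1111]: F1=0 F2=0 -> F1&~F2 -> 0
Full result column, 4 rows per line (u,v fixed per line; w,z runs 00..11 left to right):
  rows 0-3 [u,v=00]: 0001  = hex 1
  rows 4-7 [u,v=01]: 1100  = hex C
  rows 8-11 [u,v=10]: 1101  = hex D
  rows 12-15 [u,v=11]: 1100  = hex C
Counterexample vector (row 0 .. row 15) = 0001110011011100
Output column grouped in 4s = 0001 1100 1101 1100 = 0x1CDC
Convert to decimal digit by digit (value = value*16 + digit):
  1 -> 1
  1*16 + 12 (C) = 28
  28*16 + 13 (D) = 461
  461*16 + 12 (C) = 7388
Decimal = 7388

7388


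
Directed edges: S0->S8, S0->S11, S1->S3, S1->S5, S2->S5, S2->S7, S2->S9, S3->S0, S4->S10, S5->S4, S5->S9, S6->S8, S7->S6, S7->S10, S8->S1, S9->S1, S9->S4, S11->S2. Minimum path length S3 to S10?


BFS layer-by-layer from S3:
  dist 0: {S3}
  dist 1: {S0}
  dist 2: {S8, S11}
  dist 3: {S1, S2}
  dist 4: {S5, S7, S9}
  dist 5: {S4, S6, S10}
  -> S10 reached at distance 5
Shortest path length = 5

5


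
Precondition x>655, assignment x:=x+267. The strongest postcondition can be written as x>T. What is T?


Formula: sp(P, x:=E) = exists old_x. (x = E[old_x/x]) AND P[old_x/x] (old_x is the value of x before the assignment; eliminate old_x by solving x = E[old_x/x] for old_x)
Step 1: Precondition P: x>655, i.e. old_x > 655
Step 2: Assignment gives x = old_x + 267, so old_x = x - 267
Step 3: Substitute into P: x - 267 > 655
Step 4: Simplify: x > 655+267 = 922

922


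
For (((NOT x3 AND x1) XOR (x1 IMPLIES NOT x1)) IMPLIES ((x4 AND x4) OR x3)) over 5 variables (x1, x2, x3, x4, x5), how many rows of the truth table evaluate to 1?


Formula: (((NOT x3 AND x1) XOR (x1 IMPLIES NOT x1)) IMPLIES ((x4 AND x4) OR x3)) over 5 vars (32 rows)
Evaluate each row (x1, x2, x3, x4, x5 as bits, MSB first):
  row 0 [00000]: (((NOT 0 AND 0) XOR (0 IMPLIES NOT 0)) IMPLIES ((0 AND 0) OR 0)) -> 0
  row 1 [00001]: (((NOT 0 AND 0) XOR (0 IMPLIES NOT 0)) IMPLIES ((0 AND 0) OR 0)) -> 0
  row 2 [00010]: (((NOT 0 AND 0) XOR (0 IMPLIES NOT 0)) IMPLIES ((1 AND 1) OR 0)) -> 1
  row 3 [00011]: (((NOT 0 AND 0) XOR (0 IMPLIES NOT 0)) IMPLIES ((1 AND 1) OR 0)) -> 1
  row 4 [00100]: (((NOT 1 AND 0) XOR (0 IMPLIES NOT 0)) IMPLIES ((0 AND 0) OR 1)) -> 1
  row 5 [00101]: (((NOT 1 AND 0) XOR (0 IMPLIES NOT 0)) IMPLIES ((0 AND 0) OR 1)) -> 1
  row 6 [00110]: (((NOT 1 AND 0) XOR (0 IMPLIES NOT 0)) IMPLIES ((1 AND 1) OR 1)) -> 1
  row 7 [00111]: (((NOT 1 AND 0) XOR (0 IMPLIES NOT 0)) IMPLIES ((1 AND 1) OR 1)) -> 1
  row 8 [01000]: (((NOT 0 AND 0) XOR (0 IMPLIES NOT 0)) IMPLIES ((0 AND 0) OR 0)) -> 0
  row 9 [01001]: (((NOT 0 AND 0) XOR (0 IMPLIES NOT 0)) IMPLIES ((0 AND 0) OR 0)) -> 0
  row 10 [01010]: (((NOT 0 AND 0) XOR (0 IMPLIES NOT 0)) IMPLIES ((1 AND 1) OR 0)) -> 1
  row 11 [01011]: (((NOT 0 AND 0) XOR (0 IMPLIES NOT 0)) IMPLIES ((1 AND 1) OR 0)) -> 1
  row 12 [01100]: (((NOT 1 AND 0) XOR (0 IMPLIES NOT 0)) IMPLIES ((0 AND 0) OR 1)) -> 1
  row 13 [01101]: (((NOT 1 AND 0) XOR (0 IMPLIES NOT 0)) IMPLIES ((0 AND 0) OR 1)) -> 1
  row 14 [01110]: (((NOT 1 AND 0) XOR (0 IMPLIES NOT 0)) IMPLIES ((1 AND 1) OR 1)) -> 1
  row 15 [01111]: (((NOT 1 AND 0) XOR (0 IMPLIES NOT 0)) IMPLIES ((1 AND 1) OR 1)) -> 1
  row 16 [10000]: (((NOT 0 AND 1) XOR (1 IMPLIES NOT 1)) IMPLIES ((0 AND 0) OR 0)) -> 0
  row 17 [10001]: (((NOT 0 AND 1) XOR (1 IMPLIES NOT 1)) IMPLIES ((0 AND 0) OR 0)) -> 0
  row 18 [10010]: (((NOT 0 AND 1) XOR (1 IMPLIES NOT 1)) IMPLIES ((1 AND 1) OR 0)) -> 1
  row 19 [10011]: (((NOT 0 AND 1) XOR (1 IMPLIES NOT 1)) IMPLIES ((1 AND 1) OR 0)) -> 1
  row 20 [10100]: (((NOT 1 AND 1) XOR (1 IMPLIES NOT 1)) IMPLIES ((0 AND 0) OR 1)) -> 1
  row 21 [10101]: (((NOT 1 AND 1) XOR (1 IMPLIES NOT 1)) IMPLIES ((0 AND 0) OR 1)) -> 1
  row 22 [10110]: (((NOT 1 AND 1) XOR (1 IMPLIES NOT 1)) IMPLIES ((1 AND 1) OR 1)) -> 1
  row 23 [10111]: (((NOT 1 AND 1) XOR (1 IMPLIES NOT 1)) IMPLIES ((1 AND 1) OR 1)) -> 1
  row 24 [11000]: (((NOT 0 AND 1) XOR (1 IMPLIES NOT 1)) IMPLIES ((0 AND 0) OR 0)) -> 0
  row 25 [11001]: (((NOT 0 AND 1) XOR (1 IMPLIES NOT 1)) IMPLIES ((0 AND 0) OR 0)) -> 0
  row 26 [11010]: (((NOT 0 AND 1) XOR (1 IMPLIES NOT 1)) IMPLIES ((1 AND 1) OR 0)) -> 1
  row 27 [11011]: (((NOT 0 AND 1) XOR (1 IMPLIES NOT 1)) IMPLIES ((1 AND 1) OR 0)) -> 1
  row 28 [11100]: (((NOT 1 AND 1) XOR (1 IMPLIES NOT 1)) IMPLIES ((0 AND 0) OR 1)) -> 1
  row 29 [11101]: (((NOT 1 AND 1) XOR (1 IMPLIES NOT 1)) IMPLIES ((0 AND 0) OR 1)) -> 1
  row 30 [11110]: (((NOT 1 AND 1) XOR (1 IMPLIES NOT 1)) IMPLIES ((1 AND 1) OR 1)) -> 1
  row 31 [11111]: (((NOT 1 AND 1) XOR (1 IMPLIES NOT 1)) IMPLIES ((1 AND 1) OR 1)) -> 1
Full result column, 8 rows per line (x1,x2 fixed per line; x3,x4,x5 runs 000..111 left to right):
  rows 0-7 [x1,x2=00]: 00111111  (ones: 6)
  rows 8-15 [x1,x2=01]: 00111111  (ones: 6)
  rows 16-23 [x1,x2=10]: 00111111  (ones: 6)
  rows 24-31 [x1,x2=11]: 00111111  (ones: 6)
Count of 1-rows = 6+6+6+6 = 24

24
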